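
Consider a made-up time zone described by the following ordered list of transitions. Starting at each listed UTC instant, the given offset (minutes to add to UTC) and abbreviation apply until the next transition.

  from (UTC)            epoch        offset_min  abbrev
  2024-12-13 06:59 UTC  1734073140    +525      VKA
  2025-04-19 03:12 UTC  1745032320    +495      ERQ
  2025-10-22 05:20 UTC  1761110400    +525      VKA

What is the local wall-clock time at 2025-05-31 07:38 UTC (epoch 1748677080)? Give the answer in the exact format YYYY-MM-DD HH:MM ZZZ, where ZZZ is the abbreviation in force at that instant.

2025-05-31 15:53 ERQ

Query: 2025-05-31 07:38 UTC
Rule 2/3 (ERQ, +08:15): 2025-04-19 03:12 UTC ≤ query < 2025-10-22 05:20 UTC
7·60 + 38 + 495 = 953 min
953 = 0·1440 + 953; 953 = 15·60 + 53 → 15:53, same day
→ 2025-05-31 15:53 ERQ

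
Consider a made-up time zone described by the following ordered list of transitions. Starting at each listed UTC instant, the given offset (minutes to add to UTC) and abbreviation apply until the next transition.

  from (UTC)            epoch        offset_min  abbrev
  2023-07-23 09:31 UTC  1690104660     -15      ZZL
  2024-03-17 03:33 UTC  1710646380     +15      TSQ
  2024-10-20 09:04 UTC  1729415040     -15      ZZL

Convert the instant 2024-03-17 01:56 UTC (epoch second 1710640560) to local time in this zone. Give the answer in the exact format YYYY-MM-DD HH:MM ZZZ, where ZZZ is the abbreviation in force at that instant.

2024-03-17 01:41 ZZL

Query: 2024-03-17 01:56 UTC
Rule 1/3 (ZZL, -00:15): 2023-07-23 09:31 UTC ≤ query < 2024-03-17 03:33 UTC
1·60 + 56 - 15 = 101 min
101 = 0·1440 + 101; 101 = 1·60 + 41 → 01:41, same day
→ 2024-03-17 01:41 ZZL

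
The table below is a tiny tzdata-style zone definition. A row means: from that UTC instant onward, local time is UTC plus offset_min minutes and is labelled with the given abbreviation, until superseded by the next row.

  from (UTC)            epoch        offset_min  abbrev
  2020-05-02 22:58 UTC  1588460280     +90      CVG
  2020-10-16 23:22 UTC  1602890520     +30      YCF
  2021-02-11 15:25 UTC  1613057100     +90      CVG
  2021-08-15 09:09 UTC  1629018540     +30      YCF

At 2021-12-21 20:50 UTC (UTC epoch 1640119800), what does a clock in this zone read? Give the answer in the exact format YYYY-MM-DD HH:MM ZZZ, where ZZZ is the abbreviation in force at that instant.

2021-12-21 21:20 YCF

Query: 2021-12-21 20:50 UTC
Rule 4/4 (YCF, +00:30): 2021-08-15 09:09 UTC ≤ query < +∞
20·60 + 50 + 30 = 1280 min
1280 = 0·1440 + 1280; 1280 = 21·60 + 20 → 21:20, same day
→ 2021-12-21 21:20 YCF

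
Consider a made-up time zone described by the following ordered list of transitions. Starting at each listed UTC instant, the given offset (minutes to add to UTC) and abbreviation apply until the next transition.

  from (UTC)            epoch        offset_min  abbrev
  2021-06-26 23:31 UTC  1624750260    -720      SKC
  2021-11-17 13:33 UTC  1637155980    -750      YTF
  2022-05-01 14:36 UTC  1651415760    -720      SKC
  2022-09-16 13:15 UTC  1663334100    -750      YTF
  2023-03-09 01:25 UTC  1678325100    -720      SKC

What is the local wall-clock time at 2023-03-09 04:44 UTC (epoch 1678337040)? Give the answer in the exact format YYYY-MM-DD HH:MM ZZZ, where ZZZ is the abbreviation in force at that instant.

2023-03-08 16:44 SKC

Query: 2023-03-09 04:44 UTC
Rule 5/5 (SKC, -12:00): 2023-03-09 01:25 UTC ≤ query < +∞
4·60 + 44 - 720 = -436 min
-436 = -1·1440 + 1004; 1004 = 16·60 + 44 → 16:44, 2023-03-09 - 1 day = 2023-03-08
→ 2023-03-08 16:44 SKC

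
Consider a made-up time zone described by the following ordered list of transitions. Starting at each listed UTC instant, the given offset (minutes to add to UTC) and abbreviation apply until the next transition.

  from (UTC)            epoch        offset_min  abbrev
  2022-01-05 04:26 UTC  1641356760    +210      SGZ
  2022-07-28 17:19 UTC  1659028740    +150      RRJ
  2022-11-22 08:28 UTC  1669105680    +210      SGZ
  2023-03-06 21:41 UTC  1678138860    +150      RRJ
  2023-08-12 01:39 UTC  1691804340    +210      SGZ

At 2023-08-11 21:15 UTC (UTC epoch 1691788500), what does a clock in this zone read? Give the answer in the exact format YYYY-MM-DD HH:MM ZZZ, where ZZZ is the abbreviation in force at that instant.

2023-08-11 23:45 RRJ

Query: 2023-08-11 21:15 UTC
Rule 4/5 (RRJ, +02:30): 2023-03-06 21:41 UTC ≤ query < 2023-08-12 01:39 UTC
21·60 + 15 + 150 = 1425 min
1425 = 0·1440 + 1425; 1425 = 23·60 + 45 → 23:45, same day
→ 2023-08-11 23:45 RRJ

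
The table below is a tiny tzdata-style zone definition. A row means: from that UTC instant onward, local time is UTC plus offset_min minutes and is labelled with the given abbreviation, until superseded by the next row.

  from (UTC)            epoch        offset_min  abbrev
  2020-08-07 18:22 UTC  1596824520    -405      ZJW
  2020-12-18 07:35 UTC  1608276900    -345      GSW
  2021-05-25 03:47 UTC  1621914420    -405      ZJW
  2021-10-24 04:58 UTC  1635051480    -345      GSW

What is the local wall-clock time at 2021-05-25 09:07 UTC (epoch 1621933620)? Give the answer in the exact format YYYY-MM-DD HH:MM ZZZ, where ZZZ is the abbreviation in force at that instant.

Query: 2021-05-25 09:07 UTC
Rule 3/4 (ZJW, -06:45): 2021-05-25 03:47 UTC ≤ query < 2021-10-24 04:58 UTC
9·60 + 7 - 405 = 142 min
142 = 0·1440 + 142; 142 = 2·60 + 22 → 02:22, same day
→ 2021-05-25 02:22 ZJW

2021-05-25 02:22 ZJW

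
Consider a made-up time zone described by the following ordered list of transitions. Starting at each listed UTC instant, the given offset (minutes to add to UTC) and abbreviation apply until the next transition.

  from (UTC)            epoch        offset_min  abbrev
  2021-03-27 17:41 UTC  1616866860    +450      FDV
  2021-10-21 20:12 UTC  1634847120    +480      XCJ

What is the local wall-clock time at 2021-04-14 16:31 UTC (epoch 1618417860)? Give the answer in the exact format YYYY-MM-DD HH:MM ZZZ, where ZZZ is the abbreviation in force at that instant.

Query: 2021-04-14 16:31 UTC
Rule 1/2 (FDV, +07:30): 2021-03-27 17:41 UTC ≤ query < 2021-10-21 20:12 UTC
16·60 + 31 + 450 = 1441 min
1441 = 1·1440 + 1; 1 = 0·60 + 1 → 00:01, 2021-04-14 + 1 day = 2021-04-15
→ 2021-04-15 00:01 FDV

2021-04-15 00:01 FDV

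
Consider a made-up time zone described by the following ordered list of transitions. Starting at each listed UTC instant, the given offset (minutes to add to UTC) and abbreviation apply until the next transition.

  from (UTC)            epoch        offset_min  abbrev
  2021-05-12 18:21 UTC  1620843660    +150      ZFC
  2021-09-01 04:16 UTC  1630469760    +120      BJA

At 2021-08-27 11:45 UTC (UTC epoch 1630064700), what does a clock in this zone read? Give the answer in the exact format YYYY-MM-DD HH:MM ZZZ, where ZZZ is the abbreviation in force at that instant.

2021-08-27 14:15 ZFC

Query: 2021-08-27 11:45 UTC
Rule 1/2 (ZFC, +02:30): 2021-05-12 18:21 UTC ≤ query < 2021-09-01 04:16 UTC
11·60 + 45 + 150 = 855 min
855 = 0·1440 + 855; 855 = 14·60 + 15 → 14:15, same day
→ 2021-08-27 14:15 ZFC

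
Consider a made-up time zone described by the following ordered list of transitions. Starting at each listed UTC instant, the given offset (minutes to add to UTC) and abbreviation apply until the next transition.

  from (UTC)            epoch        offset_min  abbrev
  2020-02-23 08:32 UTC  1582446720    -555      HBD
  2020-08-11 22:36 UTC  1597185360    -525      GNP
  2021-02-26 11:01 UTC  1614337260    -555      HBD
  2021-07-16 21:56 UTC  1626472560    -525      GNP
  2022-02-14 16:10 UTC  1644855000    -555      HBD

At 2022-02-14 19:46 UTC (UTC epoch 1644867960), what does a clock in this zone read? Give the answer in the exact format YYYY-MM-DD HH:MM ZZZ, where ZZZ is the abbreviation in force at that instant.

Query: 2022-02-14 19:46 UTC
Rule 5/5 (HBD, -09:15): 2022-02-14 16:10 UTC ≤ query < +∞
19·60 + 46 - 555 = 631 min
631 = 0·1440 + 631; 631 = 10·60 + 31 → 10:31, same day
→ 2022-02-14 10:31 HBD

2022-02-14 10:31 HBD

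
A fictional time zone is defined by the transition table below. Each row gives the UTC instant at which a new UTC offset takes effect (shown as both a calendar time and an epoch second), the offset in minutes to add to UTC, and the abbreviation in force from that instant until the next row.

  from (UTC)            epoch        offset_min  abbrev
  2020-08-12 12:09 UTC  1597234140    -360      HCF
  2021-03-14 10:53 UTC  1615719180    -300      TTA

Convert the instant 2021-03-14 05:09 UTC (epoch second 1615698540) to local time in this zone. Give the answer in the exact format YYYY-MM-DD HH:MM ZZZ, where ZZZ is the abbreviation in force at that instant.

2021-03-13 23:09 HCF

Query: 2021-03-14 05:09 UTC
Rule 1/2 (HCF, -06:00): 2020-08-12 12:09 UTC ≤ query < 2021-03-14 10:53 UTC
5·60 + 9 - 360 = -51 min
-51 = -1·1440 + 1389; 1389 = 23·60 + 9 → 23:09, 2021-03-14 - 1 day = 2021-03-13
→ 2021-03-13 23:09 HCF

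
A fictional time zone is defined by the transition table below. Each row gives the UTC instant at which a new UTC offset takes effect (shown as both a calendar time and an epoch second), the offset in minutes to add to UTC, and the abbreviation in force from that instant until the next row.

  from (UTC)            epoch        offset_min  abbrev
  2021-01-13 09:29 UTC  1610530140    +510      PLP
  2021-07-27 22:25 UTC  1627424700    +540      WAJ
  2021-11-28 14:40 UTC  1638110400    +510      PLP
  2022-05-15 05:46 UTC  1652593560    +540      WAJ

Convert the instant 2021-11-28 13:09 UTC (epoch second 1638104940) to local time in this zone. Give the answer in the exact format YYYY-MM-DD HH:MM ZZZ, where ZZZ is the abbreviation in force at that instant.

Query: 2021-11-28 13:09 UTC
Rule 2/4 (WAJ, +09:00): 2021-07-27 22:25 UTC ≤ query < 2021-11-28 14:40 UTC
13·60 + 9 + 540 = 1329 min
1329 = 0·1440 + 1329; 1329 = 22·60 + 9 → 22:09, same day
→ 2021-11-28 22:09 WAJ

2021-11-28 22:09 WAJ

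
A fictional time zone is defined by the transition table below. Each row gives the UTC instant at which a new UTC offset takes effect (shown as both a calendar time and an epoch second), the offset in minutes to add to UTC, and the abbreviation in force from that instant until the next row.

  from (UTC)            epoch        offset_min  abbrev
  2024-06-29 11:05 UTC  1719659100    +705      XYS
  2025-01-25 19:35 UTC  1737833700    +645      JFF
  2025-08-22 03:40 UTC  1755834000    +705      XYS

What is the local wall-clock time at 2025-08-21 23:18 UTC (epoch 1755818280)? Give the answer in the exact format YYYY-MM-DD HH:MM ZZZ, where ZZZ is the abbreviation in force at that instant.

2025-08-22 10:03 JFF

Query: 2025-08-21 23:18 UTC
Rule 2/3 (JFF, +10:45): 2025-01-25 19:35 UTC ≤ query < 2025-08-22 03:40 UTC
23·60 + 18 + 645 = 2043 min
2043 = 1·1440 + 603; 603 = 10·60 + 3 → 10:03, 2025-08-21 + 1 day = 2025-08-22
→ 2025-08-22 10:03 JFF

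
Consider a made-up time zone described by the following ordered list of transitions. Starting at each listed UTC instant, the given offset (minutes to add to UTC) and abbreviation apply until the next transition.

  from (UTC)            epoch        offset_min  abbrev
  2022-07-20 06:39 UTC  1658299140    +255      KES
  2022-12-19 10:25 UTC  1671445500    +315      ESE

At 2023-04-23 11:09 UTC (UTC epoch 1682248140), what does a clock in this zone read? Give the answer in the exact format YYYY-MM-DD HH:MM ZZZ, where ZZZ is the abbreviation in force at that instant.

Query: 2023-04-23 11:09 UTC
Rule 2/2 (ESE, +05:15): 2022-12-19 10:25 UTC ≤ query < +∞
11·60 + 9 + 315 = 984 min
984 = 0·1440 + 984; 984 = 16·60 + 24 → 16:24, same day
→ 2023-04-23 16:24 ESE

2023-04-23 16:24 ESE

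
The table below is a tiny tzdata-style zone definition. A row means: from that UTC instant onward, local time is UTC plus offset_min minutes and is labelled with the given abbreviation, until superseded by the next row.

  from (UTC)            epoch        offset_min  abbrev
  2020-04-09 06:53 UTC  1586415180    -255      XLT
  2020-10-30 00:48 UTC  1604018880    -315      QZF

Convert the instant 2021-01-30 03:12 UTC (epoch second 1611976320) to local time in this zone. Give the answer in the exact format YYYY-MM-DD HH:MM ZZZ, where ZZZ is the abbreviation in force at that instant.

2021-01-29 21:57 QZF

Query: 2021-01-30 03:12 UTC
Rule 2/2 (QZF, -05:15): 2020-10-30 00:48 UTC ≤ query < +∞
3·60 + 12 - 315 = -123 min
-123 = -1·1440 + 1317; 1317 = 21·60 + 57 → 21:57, 2021-01-30 - 1 day = 2021-01-29
→ 2021-01-29 21:57 QZF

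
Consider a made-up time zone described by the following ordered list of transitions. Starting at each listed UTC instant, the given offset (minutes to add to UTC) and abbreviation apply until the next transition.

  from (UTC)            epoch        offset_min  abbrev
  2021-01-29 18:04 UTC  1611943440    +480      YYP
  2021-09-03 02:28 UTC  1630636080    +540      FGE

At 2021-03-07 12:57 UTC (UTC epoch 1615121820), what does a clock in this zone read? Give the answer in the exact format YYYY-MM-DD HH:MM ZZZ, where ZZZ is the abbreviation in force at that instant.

Query: 2021-03-07 12:57 UTC
Rule 1/2 (YYP, +08:00): 2021-01-29 18:04 UTC ≤ query < 2021-09-03 02:28 UTC
12·60 + 57 + 480 = 1257 min
1257 = 0·1440 + 1257; 1257 = 20·60 + 57 → 20:57, same day
→ 2021-03-07 20:57 YYP

2021-03-07 20:57 YYP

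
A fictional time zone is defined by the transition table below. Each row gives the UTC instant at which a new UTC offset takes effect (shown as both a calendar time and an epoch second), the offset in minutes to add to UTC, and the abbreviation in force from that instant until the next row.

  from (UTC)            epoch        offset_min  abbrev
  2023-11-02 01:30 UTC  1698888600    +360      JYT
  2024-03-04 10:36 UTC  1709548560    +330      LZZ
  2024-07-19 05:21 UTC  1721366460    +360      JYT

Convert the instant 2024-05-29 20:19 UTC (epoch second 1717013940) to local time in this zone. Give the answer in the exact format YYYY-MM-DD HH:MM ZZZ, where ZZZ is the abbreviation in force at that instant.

2024-05-30 01:49 LZZ

Query: 2024-05-29 20:19 UTC
Rule 2/3 (LZZ, +05:30): 2024-03-04 10:36 UTC ≤ query < 2024-07-19 05:21 UTC
20·60 + 19 + 330 = 1549 min
1549 = 1·1440 + 109; 109 = 1·60 + 49 → 01:49, 2024-05-29 + 1 day = 2024-05-30
→ 2024-05-30 01:49 LZZ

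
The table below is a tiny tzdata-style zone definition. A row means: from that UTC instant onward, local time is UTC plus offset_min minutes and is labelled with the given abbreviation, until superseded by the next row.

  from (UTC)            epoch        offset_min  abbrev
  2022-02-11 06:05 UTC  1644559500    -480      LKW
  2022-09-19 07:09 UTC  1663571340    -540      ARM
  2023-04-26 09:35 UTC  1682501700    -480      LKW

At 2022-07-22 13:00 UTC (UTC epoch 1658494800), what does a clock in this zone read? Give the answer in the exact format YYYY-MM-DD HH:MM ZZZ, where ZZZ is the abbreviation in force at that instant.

2022-07-22 05:00 LKW

Query: 2022-07-22 13:00 UTC
Rule 1/3 (LKW, -08:00): 2022-02-11 06:05 UTC ≤ query < 2022-09-19 07:09 UTC
13·60 + 0 - 480 = 300 min
300 = 0·1440 + 300; 300 = 5·60 + 0 → 05:00, same day
→ 2022-07-22 05:00 LKW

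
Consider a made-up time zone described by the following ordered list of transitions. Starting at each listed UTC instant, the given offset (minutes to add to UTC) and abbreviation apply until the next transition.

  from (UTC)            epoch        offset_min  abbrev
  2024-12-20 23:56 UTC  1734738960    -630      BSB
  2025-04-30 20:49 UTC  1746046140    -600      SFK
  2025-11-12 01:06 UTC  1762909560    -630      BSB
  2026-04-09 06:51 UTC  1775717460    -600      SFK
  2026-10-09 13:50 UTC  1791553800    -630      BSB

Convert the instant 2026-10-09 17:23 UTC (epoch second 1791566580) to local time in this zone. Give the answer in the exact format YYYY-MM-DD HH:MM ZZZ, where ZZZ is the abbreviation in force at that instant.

Query: 2026-10-09 17:23 UTC
Rule 5/5 (BSB, -10:30): 2026-10-09 13:50 UTC ≤ query < +∞
17·60 + 23 - 630 = 413 min
413 = 0·1440 + 413; 413 = 6·60 + 53 → 06:53, same day
→ 2026-10-09 06:53 BSB

2026-10-09 06:53 BSB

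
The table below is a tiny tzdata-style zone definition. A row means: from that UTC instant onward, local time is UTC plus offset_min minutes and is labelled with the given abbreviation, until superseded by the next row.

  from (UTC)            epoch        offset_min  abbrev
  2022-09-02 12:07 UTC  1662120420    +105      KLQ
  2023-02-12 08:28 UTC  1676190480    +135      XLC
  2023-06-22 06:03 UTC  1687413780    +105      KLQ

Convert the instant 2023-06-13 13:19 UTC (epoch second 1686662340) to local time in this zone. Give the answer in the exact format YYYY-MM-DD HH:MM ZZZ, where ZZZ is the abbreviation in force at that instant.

Query: 2023-06-13 13:19 UTC
Rule 2/3 (XLC, +02:15): 2023-02-12 08:28 UTC ≤ query < 2023-06-22 06:03 UTC
13·60 + 19 + 135 = 934 min
934 = 0·1440 + 934; 934 = 15·60 + 34 → 15:34, same day
→ 2023-06-13 15:34 XLC

2023-06-13 15:34 XLC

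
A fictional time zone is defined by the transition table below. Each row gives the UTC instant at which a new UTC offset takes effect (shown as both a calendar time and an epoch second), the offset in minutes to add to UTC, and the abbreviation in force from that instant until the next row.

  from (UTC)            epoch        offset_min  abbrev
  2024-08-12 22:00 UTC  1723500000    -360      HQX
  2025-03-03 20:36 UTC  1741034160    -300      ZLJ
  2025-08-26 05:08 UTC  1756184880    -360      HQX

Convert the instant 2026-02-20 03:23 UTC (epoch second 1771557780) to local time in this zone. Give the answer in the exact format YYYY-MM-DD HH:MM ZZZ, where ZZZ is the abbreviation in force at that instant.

2026-02-19 21:23 HQX

Query: 2026-02-20 03:23 UTC
Rule 3/3 (HQX, -06:00): 2025-08-26 05:08 UTC ≤ query < +∞
3·60 + 23 - 360 = -157 min
-157 = -1·1440 + 1283; 1283 = 21·60 + 23 → 21:23, 2026-02-20 - 1 day = 2026-02-19
→ 2026-02-19 21:23 HQX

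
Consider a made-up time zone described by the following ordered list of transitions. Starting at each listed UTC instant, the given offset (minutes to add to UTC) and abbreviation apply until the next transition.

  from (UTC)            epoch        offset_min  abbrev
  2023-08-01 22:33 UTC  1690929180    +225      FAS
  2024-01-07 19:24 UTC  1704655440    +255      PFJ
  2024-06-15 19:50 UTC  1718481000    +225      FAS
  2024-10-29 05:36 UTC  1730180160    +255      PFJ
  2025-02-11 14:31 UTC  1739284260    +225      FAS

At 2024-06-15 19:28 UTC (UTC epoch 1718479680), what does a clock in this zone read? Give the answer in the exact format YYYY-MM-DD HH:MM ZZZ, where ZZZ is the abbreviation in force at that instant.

2024-06-15 23:43 PFJ

Query: 2024-06-15 19:28 UTC
Rule 2/5 (PFJ, +04:15): 2024-01-07 19:24 UTC ≤ query < 2024-06-15 19:50 UTC
19·60 + 28 + 255 = 1423 min
1423 = 0·1440 + 1423; 1423 = 23·60 + 43 → 23:43, same day
→ 2024-06-15 23:43 PFJ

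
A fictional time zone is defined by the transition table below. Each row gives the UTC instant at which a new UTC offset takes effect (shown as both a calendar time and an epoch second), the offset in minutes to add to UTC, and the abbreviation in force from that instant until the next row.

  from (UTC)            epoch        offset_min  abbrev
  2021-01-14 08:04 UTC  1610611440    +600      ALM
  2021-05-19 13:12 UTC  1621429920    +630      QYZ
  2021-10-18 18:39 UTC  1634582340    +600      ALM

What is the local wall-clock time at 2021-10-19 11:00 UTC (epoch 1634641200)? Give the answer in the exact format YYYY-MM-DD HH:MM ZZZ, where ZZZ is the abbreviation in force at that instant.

2021-10-19 21:00 ALM

Query: 2021-10-19 11:00 UTC
Rule 3/3 (ALM, +10:00): 2021-10-18 18:39 UTC ≤ query < +∞
11·60 + 0 + 600 = 1260 min
1260 = 0·1440 + 1260; 1260 = 21·60 + 0 → 21:00, same day
→ 2021-10-19 21:00 ALM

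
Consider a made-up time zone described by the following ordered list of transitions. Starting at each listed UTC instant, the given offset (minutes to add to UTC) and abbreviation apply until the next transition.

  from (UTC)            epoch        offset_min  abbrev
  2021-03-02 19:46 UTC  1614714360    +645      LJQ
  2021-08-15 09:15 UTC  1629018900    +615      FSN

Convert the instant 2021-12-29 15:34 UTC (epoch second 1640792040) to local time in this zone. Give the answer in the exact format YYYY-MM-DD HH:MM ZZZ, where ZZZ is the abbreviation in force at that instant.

Query: 2021-12-29 15:34 UTC
Rule 2/2 (FSN, +10:15): 2021-08-15 09:15 UTC ≤ query < +∞
15·60 + 34 + 615 = 1549 min
1549 = 1·1440 + 109; 109 = 1·60 + 49 → 01:49, 2021-12-29 + 1 day = 2021-12-30
→ 2021-12-30 01:49 FSN

2021-12-30 01:49 FSN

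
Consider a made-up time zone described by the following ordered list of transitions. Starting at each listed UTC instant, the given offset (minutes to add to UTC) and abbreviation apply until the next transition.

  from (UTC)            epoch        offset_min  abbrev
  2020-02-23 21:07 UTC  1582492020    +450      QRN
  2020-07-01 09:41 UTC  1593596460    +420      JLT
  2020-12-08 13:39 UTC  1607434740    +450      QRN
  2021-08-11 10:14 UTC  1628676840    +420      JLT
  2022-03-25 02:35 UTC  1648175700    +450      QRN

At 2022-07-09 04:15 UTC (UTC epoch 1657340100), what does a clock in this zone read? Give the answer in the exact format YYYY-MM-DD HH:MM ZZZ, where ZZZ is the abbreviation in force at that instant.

Query: 2022-07-09 04:15 UTC
Rule 5/5 (QRN, +07:30): 2022-03-25 02:35 UTC ≤ query < +∞
4·60 + 15 + 450 = 705 min
705 = 0·1440 + 705; 705 = 11·60 + 45 → 11:45, same day
→ 2022-07-09 11:45 QRN

2022-07-09 11:45 QRN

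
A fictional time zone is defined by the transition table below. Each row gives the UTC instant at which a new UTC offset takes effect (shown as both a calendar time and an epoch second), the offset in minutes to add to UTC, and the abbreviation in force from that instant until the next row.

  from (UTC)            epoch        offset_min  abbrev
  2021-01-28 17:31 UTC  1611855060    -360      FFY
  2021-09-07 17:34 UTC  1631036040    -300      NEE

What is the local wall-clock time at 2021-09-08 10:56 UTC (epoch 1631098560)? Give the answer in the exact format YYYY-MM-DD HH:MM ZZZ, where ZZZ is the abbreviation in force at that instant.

2021-09-08 05:56 NEE

Query: 2021-09-08 10:56 UTC
Rule 2/2 (NEE, -05:00): 2021-09-07 17:34 UTC ≤ query < +∞
10·60 + 56 - 300 = 356 min
356 = 0·1440 + 356; 356 = 5·60 + 56 → 05:56, same day
→ 2021-09-08 05:56 NEE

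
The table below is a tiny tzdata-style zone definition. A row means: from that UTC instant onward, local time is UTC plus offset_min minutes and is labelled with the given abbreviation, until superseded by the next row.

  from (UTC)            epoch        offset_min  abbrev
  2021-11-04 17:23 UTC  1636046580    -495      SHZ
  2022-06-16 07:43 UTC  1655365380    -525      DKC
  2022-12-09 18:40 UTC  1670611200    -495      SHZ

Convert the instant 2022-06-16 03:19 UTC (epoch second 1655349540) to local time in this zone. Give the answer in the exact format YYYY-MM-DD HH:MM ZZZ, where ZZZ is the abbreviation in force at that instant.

2022-06-15 19:04 SHZ

Query: 2022-06-16 03:19 UTC
Rule 1/3 (SHZ, -08:15): 2021-11-04 17:23 UTC ≤ query < 2022-06-16 07:43 UTC
3·60 + 19 - 495 = -296 min
-296 = -1·1440 + 1144; 1144 = 19·60 + 4 → 19:04, 2022-06-16 - 1 day = 2022-06-15
→ 2022-06-15 19:04 SHZ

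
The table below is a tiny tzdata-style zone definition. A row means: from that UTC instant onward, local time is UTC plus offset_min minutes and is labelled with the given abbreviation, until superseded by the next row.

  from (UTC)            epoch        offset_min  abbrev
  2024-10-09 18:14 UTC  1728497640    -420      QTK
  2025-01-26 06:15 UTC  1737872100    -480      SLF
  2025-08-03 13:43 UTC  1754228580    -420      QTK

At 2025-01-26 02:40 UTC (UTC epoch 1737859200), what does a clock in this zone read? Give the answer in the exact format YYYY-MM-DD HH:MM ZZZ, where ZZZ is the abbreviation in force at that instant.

Query: 2025-01-26 02:40 UTC
Rule 1/3 (QTK, -07:00): 2024-10-09 18:14 UTC ≤ query < 2025-01-26 06:15 UTC
2·60 + 40 - 420 = -260 min
-260 = -1·1440 + 1180; 1180 = 19·60 + 40 → 19:40, 2025-01-26 - 1 day = 2025-01-25
→ 2025-01-25 19:40 QTK

2025-01-25 19:40 QTK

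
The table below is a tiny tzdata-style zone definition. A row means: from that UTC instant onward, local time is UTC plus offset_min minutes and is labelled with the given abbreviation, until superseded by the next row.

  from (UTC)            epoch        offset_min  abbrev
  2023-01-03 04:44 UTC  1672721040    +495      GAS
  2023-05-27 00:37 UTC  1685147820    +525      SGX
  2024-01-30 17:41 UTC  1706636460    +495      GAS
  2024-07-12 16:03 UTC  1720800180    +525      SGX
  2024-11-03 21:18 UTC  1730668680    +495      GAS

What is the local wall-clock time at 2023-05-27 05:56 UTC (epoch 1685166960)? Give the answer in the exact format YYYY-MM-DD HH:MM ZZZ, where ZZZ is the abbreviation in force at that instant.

Query: 2023-05-27 05:56 UTC
Rule 2/5 (SGX, +08:45): 2023-05-27 00:37 UTC ≤ query < 2024-01-30 17:41 UTC
5·60 + 56 + 525 = 881 min
881 = 0·1440 + 881; 881 = 14·60 + 41 → 14:41, same day
→ 2023-05-27 14:41 SGX

2023-05-27 14:41 SGX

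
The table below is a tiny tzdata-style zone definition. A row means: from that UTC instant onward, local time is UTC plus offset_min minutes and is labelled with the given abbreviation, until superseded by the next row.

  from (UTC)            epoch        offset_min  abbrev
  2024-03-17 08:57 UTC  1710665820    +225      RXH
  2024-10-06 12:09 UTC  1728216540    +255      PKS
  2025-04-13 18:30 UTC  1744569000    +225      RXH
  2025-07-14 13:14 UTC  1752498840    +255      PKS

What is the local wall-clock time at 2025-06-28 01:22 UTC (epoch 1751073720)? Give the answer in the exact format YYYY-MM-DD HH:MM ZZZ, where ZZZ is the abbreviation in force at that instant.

2025-06-28 05:07 RXH

Query: 2025-06-28 01:22 UTC
Rule 3/4 (RXH, +03:45): 2025-04-13 18:30 UTC ≤ query < 2025-07-14 13:14 UTC
1·60 + 22 + 225 = 307 min
307 = 0·1440 + 307; 307 = 5·60 + 7 → 05:07, same day
→ 2025-06-28 05:07 RXH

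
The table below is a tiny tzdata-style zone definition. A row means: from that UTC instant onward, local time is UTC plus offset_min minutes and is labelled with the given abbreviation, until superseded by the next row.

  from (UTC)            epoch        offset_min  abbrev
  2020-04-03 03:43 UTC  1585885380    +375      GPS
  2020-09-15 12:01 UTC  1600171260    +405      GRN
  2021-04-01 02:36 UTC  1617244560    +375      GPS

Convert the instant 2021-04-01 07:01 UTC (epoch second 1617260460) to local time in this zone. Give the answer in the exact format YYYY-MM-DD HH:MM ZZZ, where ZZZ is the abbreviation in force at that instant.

Query: 2021-04-01 07:01 UTC
Rule 3/3 (GPS, +06:15): 2021-04-01 02:36 UTC ≤ query < +∞
7·60 + 1 + 375 = 796 min
796 = 0·1440 + 796; 796 = 13·60 + 16 → 13:16, same day
→ 2021-04-01 13:16 GPS

2021-04-01 13:16 GPS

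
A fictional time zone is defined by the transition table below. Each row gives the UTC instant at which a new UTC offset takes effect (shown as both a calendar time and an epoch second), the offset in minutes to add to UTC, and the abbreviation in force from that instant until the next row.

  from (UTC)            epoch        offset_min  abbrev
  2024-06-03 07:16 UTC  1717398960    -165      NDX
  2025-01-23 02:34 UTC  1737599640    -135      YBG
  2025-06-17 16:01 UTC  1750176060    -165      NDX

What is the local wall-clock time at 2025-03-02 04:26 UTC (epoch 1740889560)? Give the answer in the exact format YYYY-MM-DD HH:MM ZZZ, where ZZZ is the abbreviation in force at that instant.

2025-03-02 02:11 YBG

Query: 2025-03-02 04:26 UTC
Rule 2/3 (YBG, -02:15): 2025-01-23 02:34 UTC ≤ query < 2025-06-17 16:01 UTC
4·60 + 26 - 135 = 131 min
131 = 0·1440 + 131; 131 = 2·60 + 11 → 02:11, same day
→ 2025-03-02 02:11 YBG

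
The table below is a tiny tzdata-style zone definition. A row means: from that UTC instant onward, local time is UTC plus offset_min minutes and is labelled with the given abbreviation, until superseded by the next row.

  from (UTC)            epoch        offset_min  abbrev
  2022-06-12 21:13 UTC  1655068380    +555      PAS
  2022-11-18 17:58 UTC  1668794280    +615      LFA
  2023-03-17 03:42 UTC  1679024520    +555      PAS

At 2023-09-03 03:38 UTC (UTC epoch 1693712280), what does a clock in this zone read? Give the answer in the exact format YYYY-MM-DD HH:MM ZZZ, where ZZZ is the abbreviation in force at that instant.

2023-09-03 12:53 PAS

Query: 2023-09-03 03:38 UTC
Rule 3/3 (PAS, +09:15): 2023-03-17 03:42 UTC ≤ query < +∞
3·60 + 38 + 555 = 773 min
773 = 0·1440 + 773; 773 = 12·60 + 53 → 12:53, same day
→ 2023-09-03 12:53 PAS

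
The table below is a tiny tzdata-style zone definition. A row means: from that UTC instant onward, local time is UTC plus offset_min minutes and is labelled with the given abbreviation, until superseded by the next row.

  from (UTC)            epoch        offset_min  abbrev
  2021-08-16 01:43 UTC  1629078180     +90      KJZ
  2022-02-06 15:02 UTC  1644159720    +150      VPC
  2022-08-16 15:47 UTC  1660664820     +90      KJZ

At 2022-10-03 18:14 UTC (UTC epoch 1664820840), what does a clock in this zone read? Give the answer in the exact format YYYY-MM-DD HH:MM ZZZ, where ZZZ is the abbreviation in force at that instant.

Query: 2022-10-03 18:14 UTC
Rule 3/3 (KJZ, +01:30): 2022-08-16 15:47 UTC ≤ query < +∞
18·60 + 14 + 90 = 1184 min
1184 = 0·1440 + 1184; 1184 = 19·60 + 44 → 19:44, same day
→ 2022-10-03 19:44 KJZ

2022-10-03 19:44 KJZ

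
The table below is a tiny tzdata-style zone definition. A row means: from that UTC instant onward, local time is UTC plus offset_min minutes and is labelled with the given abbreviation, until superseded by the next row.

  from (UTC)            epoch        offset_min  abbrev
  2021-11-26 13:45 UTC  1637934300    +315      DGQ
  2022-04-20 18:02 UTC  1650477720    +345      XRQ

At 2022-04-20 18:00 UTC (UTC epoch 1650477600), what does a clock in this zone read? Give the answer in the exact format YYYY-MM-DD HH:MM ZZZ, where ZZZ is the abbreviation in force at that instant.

Query: 2022-04-20 18:00 UTC
Rule 1/2 (DGQ, +05:15): 2021-11-26 13:45 UTC ≤ query < 2022-04-20 18:02 UTC
18·60 + 0 + 315 = 1395 min
1395 = 0·1440 + 1395; 1395 = 23·60 + 15 → 23:15, same day
→ 2022-04-20 23:15 DGQ

2022-04-20 23:15 DGQ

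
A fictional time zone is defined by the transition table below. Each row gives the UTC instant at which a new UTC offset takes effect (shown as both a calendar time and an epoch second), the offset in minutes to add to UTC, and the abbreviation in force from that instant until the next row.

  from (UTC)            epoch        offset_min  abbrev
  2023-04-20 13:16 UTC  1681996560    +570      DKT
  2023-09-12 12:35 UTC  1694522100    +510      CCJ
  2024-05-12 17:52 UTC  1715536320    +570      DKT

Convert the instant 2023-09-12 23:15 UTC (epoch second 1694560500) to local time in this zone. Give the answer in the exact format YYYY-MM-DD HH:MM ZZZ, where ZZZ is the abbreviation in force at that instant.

Query: 2023-09-12 23:15 UTC
Rule 2/3 (CCJ, +08:30): 2023-09-12 12:35 UTC ≤ query < 2024-05-12 17:52 UTC
23·60 + 15 + 510 = 1905 min
1905 = 1·1440 + 465; 465 = 7·60 + 45 → 07:45, 2023-09-12 + 1 day = 2023-09-13
→ 2023-09-13 07:45 CCJ

2023-09-13 07:45 CCJ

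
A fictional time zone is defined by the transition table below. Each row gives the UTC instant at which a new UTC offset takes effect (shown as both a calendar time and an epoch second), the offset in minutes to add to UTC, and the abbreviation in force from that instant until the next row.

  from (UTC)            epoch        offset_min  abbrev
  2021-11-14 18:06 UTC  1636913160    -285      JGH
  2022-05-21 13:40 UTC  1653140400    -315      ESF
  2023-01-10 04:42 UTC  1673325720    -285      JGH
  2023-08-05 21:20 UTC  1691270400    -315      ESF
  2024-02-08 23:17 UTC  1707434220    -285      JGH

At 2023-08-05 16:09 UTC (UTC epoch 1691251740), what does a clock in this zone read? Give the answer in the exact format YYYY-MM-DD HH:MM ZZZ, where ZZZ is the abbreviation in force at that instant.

2023-08-05 11:24 JGH

Query: 2023-08-05 16:09 UTC
Rule 3/5 (JGH, -04:45): 2023-01-10 04:42 UTC ≤ query < 2023-08-05 21:20 UTC
16·60 + 9 - 285 = 684 min
684 = 0·1440 + 684; 684 = 11·60 + 24 → 11:24, same day
→ 2023-08-05 11:24 JGH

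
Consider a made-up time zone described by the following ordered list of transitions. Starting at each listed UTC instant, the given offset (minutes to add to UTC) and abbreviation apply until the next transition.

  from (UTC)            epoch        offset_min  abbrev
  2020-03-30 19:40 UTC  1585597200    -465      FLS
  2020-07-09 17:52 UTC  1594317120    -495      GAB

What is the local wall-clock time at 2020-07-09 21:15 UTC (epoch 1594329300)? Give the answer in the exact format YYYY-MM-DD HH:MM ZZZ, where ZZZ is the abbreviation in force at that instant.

2020-07-09 13:00 GAB

Query: 2020-07-09 21:15 UTC
Rule 2/2 (GAB, -08:15): 2020-07-09 17:52 UTC ≤ query < +∞
21·60 + 15 - 495 = 780 min
780 = 0·1440 + 780; 780 = 13·60 + 0 → 13:00, same day
→ 2020-07-09 13:00 GAB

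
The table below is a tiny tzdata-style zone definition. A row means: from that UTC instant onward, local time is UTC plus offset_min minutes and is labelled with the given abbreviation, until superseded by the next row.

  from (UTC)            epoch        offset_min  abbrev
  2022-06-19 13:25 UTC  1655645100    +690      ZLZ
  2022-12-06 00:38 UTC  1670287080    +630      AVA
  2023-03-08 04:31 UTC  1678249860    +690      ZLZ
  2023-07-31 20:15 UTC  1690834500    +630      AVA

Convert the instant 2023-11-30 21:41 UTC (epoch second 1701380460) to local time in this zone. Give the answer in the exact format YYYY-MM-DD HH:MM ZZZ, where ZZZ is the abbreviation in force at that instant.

2023-12-01 08:11 AVA

Query: 2023-11-30 21:41 UTC
Rule 4/4 (AVA, +10:30): 2023-07-31 20:15 UTC ≤ query < +∞
21·60 + 41 + 630 = 1931 min
1931 = 1·1440 + 491; 491 = 8·60 + 11 → 08:11, 2023-11-30 + 1 day = 2023-12-01
→ 2023-12-01 08:11 AVA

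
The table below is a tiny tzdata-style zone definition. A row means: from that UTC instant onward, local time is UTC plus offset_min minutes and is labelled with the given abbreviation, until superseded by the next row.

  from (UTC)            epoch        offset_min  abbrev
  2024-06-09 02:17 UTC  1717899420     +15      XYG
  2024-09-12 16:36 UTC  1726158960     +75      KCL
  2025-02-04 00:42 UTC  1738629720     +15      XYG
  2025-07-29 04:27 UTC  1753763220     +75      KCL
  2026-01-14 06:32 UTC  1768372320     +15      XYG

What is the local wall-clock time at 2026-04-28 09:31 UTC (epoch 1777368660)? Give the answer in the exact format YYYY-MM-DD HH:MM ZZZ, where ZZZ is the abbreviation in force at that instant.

Query: 2026-04-28 09:31 UTC
Rule 5/5 (XYG, +00:15): 2026-01-14 06:32 UTC ≤ query < +∞
9·60 + 31 + 15 = 586 min
586 = 0·1440 + 586; 586 = 9·60 + 46 → 09:46, same day
→ 2026-04-28 09:46 XYG

2026-04-28 09:46 XYG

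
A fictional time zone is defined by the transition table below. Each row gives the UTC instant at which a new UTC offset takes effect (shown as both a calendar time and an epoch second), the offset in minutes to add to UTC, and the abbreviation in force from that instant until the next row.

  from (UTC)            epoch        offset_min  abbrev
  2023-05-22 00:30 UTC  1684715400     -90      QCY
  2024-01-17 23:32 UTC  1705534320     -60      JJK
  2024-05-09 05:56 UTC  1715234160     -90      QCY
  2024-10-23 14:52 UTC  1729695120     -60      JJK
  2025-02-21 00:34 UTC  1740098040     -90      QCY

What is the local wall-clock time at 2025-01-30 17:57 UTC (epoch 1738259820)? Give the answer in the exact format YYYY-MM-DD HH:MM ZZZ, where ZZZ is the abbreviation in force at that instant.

2025-01-30 16:57 JJK

Query: 2025-01-30 17:57 UTC
Rule 4/5 (JJK, -01:00): 2024-10-23 14:52 UTC ≤ query < 2025-02-21 00:34 UTC
17·60 + 57 - 60 = 1017 min
1017 = 0·1440 + 1017; 1017 = 16·60 + 57 → 16:57, same day
→ 2025-01-30 16:57 JJK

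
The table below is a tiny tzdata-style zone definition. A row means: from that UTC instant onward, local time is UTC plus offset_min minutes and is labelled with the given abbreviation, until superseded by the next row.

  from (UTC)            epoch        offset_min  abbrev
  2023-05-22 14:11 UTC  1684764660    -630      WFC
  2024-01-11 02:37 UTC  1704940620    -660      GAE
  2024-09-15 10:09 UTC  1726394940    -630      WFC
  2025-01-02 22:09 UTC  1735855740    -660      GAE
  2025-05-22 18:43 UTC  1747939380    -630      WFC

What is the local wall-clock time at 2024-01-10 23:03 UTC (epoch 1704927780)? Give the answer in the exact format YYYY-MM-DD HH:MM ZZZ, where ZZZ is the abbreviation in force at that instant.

Query: 2024-01-10 23:03 UTC
Rule 1/5 (WFC, -10:30): 2023-05-22 14:11 UTC ≤ query < 2024-01-11 02:37 UTC
23·60 + 3 - 630 = 753 min
753 = 0·1440 + 753; 753 = 12·60 + 33 → 12:33, same day
→ 2024-01-10 12:33 WFC

2024-01-10 12:33 WFC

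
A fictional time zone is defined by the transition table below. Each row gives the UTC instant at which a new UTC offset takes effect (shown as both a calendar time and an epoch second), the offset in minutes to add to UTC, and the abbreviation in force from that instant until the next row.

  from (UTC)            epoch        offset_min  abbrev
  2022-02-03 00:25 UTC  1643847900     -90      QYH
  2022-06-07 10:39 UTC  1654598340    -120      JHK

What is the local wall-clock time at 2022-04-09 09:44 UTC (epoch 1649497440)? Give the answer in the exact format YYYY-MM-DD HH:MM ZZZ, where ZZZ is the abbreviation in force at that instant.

2022-04-09 08:14 QYH

Query: 2022-04-09 09:44 UTC
Rule 1/2 (QYH, -01:30): 2022-02-03 00:25 UTC ≤ query < 2022-06-07 10:39 UTC
9·60 + 44 - 90 = 494 min
494 = 0·1440 + 494; 494 = 8·60 + 14 → 08:14, same day
→ 2022-04-09 08:14 QYH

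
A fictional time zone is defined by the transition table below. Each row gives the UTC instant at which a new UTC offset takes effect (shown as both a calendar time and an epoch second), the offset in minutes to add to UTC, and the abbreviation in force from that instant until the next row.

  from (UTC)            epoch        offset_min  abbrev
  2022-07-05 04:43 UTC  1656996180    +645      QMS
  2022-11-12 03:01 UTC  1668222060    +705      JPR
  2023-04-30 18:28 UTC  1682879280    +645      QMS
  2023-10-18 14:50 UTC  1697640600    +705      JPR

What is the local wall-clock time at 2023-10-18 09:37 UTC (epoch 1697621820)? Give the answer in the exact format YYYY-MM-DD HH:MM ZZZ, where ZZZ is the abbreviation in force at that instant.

Query: 2023-10-18 09:37 UTC
Rule 3/4 (QMS, +10:45): 2023-04-30 18:28 UTC ≤ query < 2023-10-18 14:50 UTC
9·60 + 37 + 645 = 1222 min
1222 = 0·1440 + 1222; 1222 = 20·60 + 22 → 20:22, same day
→ 2023-10-18 20:22 QMS

2023-10-18 20:22 QMS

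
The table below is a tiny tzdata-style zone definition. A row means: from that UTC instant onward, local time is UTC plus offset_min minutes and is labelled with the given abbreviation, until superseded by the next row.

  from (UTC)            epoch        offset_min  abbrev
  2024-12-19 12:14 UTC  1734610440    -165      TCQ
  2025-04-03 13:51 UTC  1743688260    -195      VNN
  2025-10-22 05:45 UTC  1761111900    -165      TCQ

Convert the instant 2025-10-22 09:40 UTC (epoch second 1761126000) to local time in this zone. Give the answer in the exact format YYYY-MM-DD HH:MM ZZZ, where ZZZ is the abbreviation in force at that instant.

Query: 2025-10-22 09:40 UTC
Rule 3/3 (TCQ, -02:45): 2025-10-22 05:45 UTC ≤ query < +∞
9·60 + 40 - 165 = 415 min
415 = 0·1440 + 415; 415 = 6·60 + 55 → 06:55, same day
→ 2025-10-22 06:55 TCQ

2025-10-22 06:55 TCQ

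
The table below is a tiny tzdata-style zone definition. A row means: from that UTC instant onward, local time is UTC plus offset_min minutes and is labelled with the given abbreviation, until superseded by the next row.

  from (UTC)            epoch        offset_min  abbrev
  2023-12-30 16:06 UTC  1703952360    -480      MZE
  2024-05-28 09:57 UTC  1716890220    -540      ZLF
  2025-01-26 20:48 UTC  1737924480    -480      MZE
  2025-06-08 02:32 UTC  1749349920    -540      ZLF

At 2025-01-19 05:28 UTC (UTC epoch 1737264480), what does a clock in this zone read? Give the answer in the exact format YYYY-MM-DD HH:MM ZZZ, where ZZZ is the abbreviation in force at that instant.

Query: 2025-01-19 05:28 UTC
Rule 2/4 (ZLF, -09:00): 2024-05-28 09:57 UTC ≤ query < 2025-01-26 20:48 UTC
5·60 + 28 - 540 = -212 min
-212 = -1·1440 + 1228; 1228 = 20·60 + 28 → 20:28, 2025-01-19 - 1 day = 2025-01-18
→ 2025-01-18 20:28 ZLF

2025-01-18 20:28 ZLF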